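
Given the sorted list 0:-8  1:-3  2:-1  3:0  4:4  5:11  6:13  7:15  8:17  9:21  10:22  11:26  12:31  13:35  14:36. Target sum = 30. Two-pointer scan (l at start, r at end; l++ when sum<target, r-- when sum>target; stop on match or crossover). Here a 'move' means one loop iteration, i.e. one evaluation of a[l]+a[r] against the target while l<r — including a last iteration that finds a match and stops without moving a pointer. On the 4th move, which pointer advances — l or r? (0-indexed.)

l

l=0 r=14: -8+36=28 <30, l++
l=1 r=14: -3+36=33 >30, r--
l=1 r=13: -3+35=32 >30, r--
l=1 r=12: -3+31=28 <30, l++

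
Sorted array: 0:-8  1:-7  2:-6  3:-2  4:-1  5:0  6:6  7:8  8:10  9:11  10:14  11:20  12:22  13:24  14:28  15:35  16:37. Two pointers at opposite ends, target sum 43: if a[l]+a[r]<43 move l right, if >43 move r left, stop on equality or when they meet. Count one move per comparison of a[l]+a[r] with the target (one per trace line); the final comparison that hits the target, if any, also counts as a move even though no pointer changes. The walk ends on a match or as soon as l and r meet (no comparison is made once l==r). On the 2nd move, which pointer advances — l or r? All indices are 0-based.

l

l=0 r=16: -8+37=29 <43, l++
l=1 r=16: -7+37=30 <43, l++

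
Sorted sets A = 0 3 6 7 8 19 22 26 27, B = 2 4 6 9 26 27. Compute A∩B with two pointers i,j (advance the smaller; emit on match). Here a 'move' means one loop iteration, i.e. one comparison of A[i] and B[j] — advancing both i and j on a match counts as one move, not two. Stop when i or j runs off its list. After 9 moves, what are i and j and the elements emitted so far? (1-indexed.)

i=1 j=1: 0<2, i++
i=2 j=1: 3>2, j++
i=2 j=2: 3<4, i++
i=3 j=2: 6>4, j++
i=3 j=3: 6==6 emit, i++,j++
i=4 j=4: 7<9, i++
i=5 j=4: 8<9, i++
i=6 j=4: 19>9, j++
i=6 j=5: 19<26, i++

i=7, j=5, emitted=[6]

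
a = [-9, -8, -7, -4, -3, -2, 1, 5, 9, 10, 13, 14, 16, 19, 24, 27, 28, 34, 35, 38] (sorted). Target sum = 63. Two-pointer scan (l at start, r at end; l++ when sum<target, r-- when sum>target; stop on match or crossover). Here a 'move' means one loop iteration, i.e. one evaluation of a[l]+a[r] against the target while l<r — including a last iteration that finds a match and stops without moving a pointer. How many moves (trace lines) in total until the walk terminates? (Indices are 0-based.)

18 moves

l=0 r=19: -9+38=29 <63, l++
l=1 r=19: -8+38=30 <63, l++
l=2 r=19: -7+38=31 <63, l++
l=3 r=19: -4+38=34 <63, l++
l=4 r=19: -3+38=35 <63, l++
l=5 r=19: -2+38=36 <63, l++
l=6 r=19: 1+38=39 <63, l++
l=7 r=19: 5+38=43 <63, l++
l=8 r=19: 9+38=47 <63, l++
l=9 r=19: 10+38=48 <63, l++
l=10 r=19: 13+38=51 <63, l++
l=11 r=19: 14+38=52 <63, l++
l=12 r=19: 16+38=54 <63, l++
l=13 r=19: 19+38=57 <63, l++
l=14 r=19: 24+38=62 <63, l++
l=15 r=19: 27+38=65 >63, r--
l=15 r=18: 27+35=62 <63, l++
l=16 r=18: 28+35=63, found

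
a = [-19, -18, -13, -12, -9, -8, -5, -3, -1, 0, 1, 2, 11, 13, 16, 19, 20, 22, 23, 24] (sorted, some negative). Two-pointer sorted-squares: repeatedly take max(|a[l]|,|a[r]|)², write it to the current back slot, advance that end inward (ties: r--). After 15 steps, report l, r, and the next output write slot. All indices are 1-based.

[1,20] |-19|<=|24| out[20]=576 → r--
[1,19] |-19|<=|23| out[19]=529 → r--
[1,18] |-19|<=|22| out[18]=484 → r--
[1,17] |-19|<=|20| out[17]=400 → r--
[1,16] |-19|<=|19| out[16]=361 → r--
[1,15] |-19|>|16| out[15]=361 → l++
[2,15] |-18|>|16| out[14]=324 → l++
[3,15] |-13|<=|16| out[13]=256 → r--
[3,14] |-13|<=|13| out[12]=169 → r--
[3,13] |-13|>|11| out[11]=169 → l++
[4,13] |-12|>|11| out[10]=144 → l++
[5,13] |-9|<=|11| out[9]=121 → r--
[5,12] |-9|>|2| out[8]=81 → l++
[6,12] |-8|>|2| out[7]=64 → l++
[7,12] |-5|>|2| out[6]=25 → l++

l=8, r=12, next write slot=5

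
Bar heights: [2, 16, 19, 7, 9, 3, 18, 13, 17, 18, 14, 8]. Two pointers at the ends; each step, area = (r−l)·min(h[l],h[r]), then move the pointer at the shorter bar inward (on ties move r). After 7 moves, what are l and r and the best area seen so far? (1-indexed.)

l=3, r=7, best area=128

[1,12] min(2,8)*11=22 best=22 * → l++
[2,12] min(16,8)*10=80 best=80 * → r--
[2,11] min(16,14)*9=126 best=126 * → r--
[2,10] min(16,18)*8=128 best=128 * → l++
[3,10] min(19,18)*7=126 best=128 → r--
[3,9] min(19,17)*6=102 best=128 → r--
[3,8] min(19,13)*5=65 best=128 → r--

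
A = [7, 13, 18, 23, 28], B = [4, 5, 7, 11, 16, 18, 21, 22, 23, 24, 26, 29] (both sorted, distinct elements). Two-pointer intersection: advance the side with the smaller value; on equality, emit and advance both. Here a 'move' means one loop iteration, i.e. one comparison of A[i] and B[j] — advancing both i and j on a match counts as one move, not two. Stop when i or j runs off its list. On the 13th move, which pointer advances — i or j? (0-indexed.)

i=0 j=0: 7>4, j++
i=0 j=1: 7>5, j++
i=0 j=2: 7==7 emit, i++,j++
i=1 j=3: 13>11, j++
i=1 j=4: 13<16, i++
i=2 j=4: 18>16, j++
i=2 j=5: 18==18 emit, i++,j++
i=3 j=6: 23>21, j++
i=3 j=7: 23>22, j++
i=3 j=8: 23==23 emit, i++,j++
i=4 j=9: 28>24, j++
i=4 j=10: 28>26, j++
i=4 j=11: 28<29, i++

i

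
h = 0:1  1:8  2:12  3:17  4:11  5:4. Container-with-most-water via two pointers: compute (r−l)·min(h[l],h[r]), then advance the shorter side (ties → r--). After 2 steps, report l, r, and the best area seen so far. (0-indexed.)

l=1, r=4, best area=16

l=0 r=5: min(1,4)*5=5 best=5 *, l++
l=1 r=5: min(8,4)*4=16 best=16 *, r--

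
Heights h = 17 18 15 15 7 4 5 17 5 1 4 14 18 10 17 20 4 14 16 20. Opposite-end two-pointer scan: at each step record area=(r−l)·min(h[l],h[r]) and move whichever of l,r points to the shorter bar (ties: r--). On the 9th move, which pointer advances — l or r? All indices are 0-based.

l

l=0 r=19: min(17,20)*19=323 best=323 *, l++
l=1 r=19: min(18,20)*18=324 best=324 *, l++
l=2 r=19: min(15,20)*17=255 best=324, l++
l=3 r=19: min(15,20)*16=240 best=324, l++
l=4 r=19: min(7,20)*15=105 best=324, l++
l=5 r=19: min(4,20)*14=56 best=324, l++
l=6 r=19: min(5,20)*13=65 best=324, l++
l=7 r=19: min(17,20)*12=204 best=324, l++
l=8 r=19: min(5,20)*11=55 best=324, l++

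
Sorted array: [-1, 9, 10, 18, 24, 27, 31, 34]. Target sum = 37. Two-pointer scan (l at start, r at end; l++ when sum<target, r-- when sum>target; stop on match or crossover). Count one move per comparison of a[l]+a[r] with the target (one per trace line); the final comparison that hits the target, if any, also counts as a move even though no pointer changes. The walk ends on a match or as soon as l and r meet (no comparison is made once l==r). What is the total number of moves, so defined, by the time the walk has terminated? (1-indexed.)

l=1 r=8: -1+34=33 <37, l++
l=2 r=8: 9+34=43 >37, r--
l=2 r=7: 9+31=40 >37, r--
l=2 r=6: 9+27=36 <37, l++
l=3 r=6: 10+27=37, found

5 moves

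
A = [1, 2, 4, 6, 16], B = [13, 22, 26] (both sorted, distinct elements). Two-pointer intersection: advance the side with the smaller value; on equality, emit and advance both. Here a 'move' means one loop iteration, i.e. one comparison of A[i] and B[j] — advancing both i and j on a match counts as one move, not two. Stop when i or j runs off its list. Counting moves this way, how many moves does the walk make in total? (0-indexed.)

6 moves

[i=0,j=0] 1<13 → i++
[i=1,j=0] 2<13 → i++
[i=2,j=0] 4<13 → i++
[i=3,j=0] 6<13 → i++
[i=4,j=0] 16>13 → j++
[i=4,j=1] 16<22 → i++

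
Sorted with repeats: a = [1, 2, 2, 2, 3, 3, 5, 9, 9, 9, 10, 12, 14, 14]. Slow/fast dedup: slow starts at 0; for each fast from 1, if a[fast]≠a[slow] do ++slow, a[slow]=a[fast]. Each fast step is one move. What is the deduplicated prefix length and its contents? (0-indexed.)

length 8; prefix = [1, 2, 3, 5, 9, 10, 12, 14]

(s=0,f=1) a[fast]=2≠a[slow]=1 write a[1]=2 → slow++,fast++
(s=1,f=2) a[fast]=2=a[slow] dup → fast++
(s=1,f=3) a[fast]=2=a[slow] dup → fast++
(s=1,f=4) a[fast]=3≠a[slow]=2 write a[2]=3 → slow++,fast++
(s=2,f=5) a[fast]=3=a[slow] dup → fast++
(s=2,f=6) a[fast]=5≠a[slow]=3 write a[3]=5 → slow++,fast++
(s=3,f=7) a[fast]=9≠a[slow]=5 write a[4]=9 → slow++,fast++
(s=4,f=8) a[fast]=9=a[slow] dup → fast++
(s=4,f=9) a[fast]=9=a[slow] dup → fast++
(s=4,f=10) a[fast]=10≠a[slow]=9 write a[5]=10 → slow++,fast++
(s=5,f=11) a[fast]=12≠a[slow]=10 write a[6]=12 → slow++,fast++
(s=6,f=12) a[fast]=14≠a[slow]=12 write a[7]=14 → slow++,fast++
(s=7,f=13) a[fast]=14=a[slow] dup → fast++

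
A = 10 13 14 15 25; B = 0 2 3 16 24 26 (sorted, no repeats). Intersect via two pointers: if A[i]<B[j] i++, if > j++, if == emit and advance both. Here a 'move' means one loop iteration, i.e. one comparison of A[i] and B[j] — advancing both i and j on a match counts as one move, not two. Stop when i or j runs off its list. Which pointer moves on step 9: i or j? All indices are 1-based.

[i=1,j=1] 10>0 → j++
[i=1,j=2] 10>2 → j++
[i=1,j=3] 10>3 → j++
[i=1,j=4] 10<16 → i++
[i=2,j=4] 13<16 → i++
[i=3,j=4] 14<16 → i++
[i=4,j=4] 15<16 → i++
[i=5,j=4] 25>16 → j++
[i=5,j=5] 25>24 → j++

j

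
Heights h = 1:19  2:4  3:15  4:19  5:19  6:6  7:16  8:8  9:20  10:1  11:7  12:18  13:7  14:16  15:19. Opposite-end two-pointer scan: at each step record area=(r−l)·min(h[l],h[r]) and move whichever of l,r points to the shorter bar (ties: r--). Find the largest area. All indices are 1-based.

max area = 266

l=1 r=15: min(19,19)*14=266 best=266 *, r--
l=1 r=14: min(19,16)*13=208 best=266, r--
l=1 r=13: min(19,7)*12=84 best=266, r--
l=1 r=12: min(19,18)*11=198 best=266, r--
l=1 r=11: min(19,7)*10=70 best=266, r--
l=1 r=10: min(19,1)*9=9 best=266, r--
l=1 r=9: min(19,20)*8=152 best=266, l++
l=2 r=9: min(4,20)*7=28 best=266, l++
l=3 r=9: min(15,20)*6=90 best=266, l++
l=4 r=9: min(19,20)*5=95 best=266, l++
l=5 r=9: min(19,20)*4=76 best=266, l++
l=6 r=9: min(6,20)*3=18 best=266, l++
l=7 r=9: min(16,20)*2=32 best=266, l++
l=8 r=9: min(8,20)*1=8 best=266, l++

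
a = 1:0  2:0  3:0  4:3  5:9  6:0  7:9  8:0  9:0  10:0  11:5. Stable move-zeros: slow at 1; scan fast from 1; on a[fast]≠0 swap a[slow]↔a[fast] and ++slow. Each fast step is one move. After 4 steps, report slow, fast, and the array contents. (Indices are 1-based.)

slow=2, fast=5, a=[3, 0, 0, 0, 9, 0, 9, 0, 0, 0, 5]

(s=1,f=1) a[fast]=0 → fast++
(s=1,f=2) a[fast]=0 → fast++
(s=1,f=3) a[fast]=0 → fast++
(s=1,f=4) a[fast]=3≠0 swap→a[1]=3 → slow++,fast++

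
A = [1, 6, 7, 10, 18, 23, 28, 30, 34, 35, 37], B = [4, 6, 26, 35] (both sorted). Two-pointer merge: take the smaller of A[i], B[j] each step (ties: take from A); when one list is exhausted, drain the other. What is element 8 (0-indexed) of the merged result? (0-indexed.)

[i=0,j=0] A[i]=1<=B[j]=4 take 1 → i++
[i=1,j=0] A[i]=6>B[j]=4 take 4 → j++
[i=1,j=1] A[i]=6<=B[j]=6 take 6 → i++
[i=2,j=1] A[i]=7>B[j]=6 take 6 → j++
[i=2,j=2] A[i]=7<=B[j]=26 take 7 → i++
[i=3,j=2] A[i]=10<=B[j]=26 take 10 → i++
[i=4,j=2] A[i]=18<=B[j]=26 take 18 → i++
[i=5,j=2] A[i]=23<=B[j]=26 take 23 → i++
[i=6,j=2] A[i]=28>B[j]=26 take 26 → j++
[i=6,j=3] A[i]=28<=B[j]=35 take 28 → i++
[i=7,j=3] A[i]=30<=B[j]=35 take 30 → i++
[i=8,j=3] A[i]=34<=B[j]=35 take 34 → i++
[i=9,j=3] A[i]=35<=B[j]=35 take 35 → i++
[i=10,j=3] A[i]=37>B[j]=35 take 35 → j++
[i=10,j=4] B done, take A[i]=37 → i++

merged[8] = 26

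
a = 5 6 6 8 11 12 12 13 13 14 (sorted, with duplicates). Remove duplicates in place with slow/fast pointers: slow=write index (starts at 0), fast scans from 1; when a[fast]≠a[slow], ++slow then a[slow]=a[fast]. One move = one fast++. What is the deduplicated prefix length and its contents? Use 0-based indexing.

slow=0 fast=1: a[fast]=6≠a[slow]=5 write a[1]=6, slow++,fast++
slow=1 fast=2: a[fast]=6=a[slow] dup, fast++
slow=1 fast=3: a[fast]=8≠a[slow]=6 write a[2]=8, slow++,fast++
slow=2 fast=4: a[fast]=11≠a[slow]=8 write a[3]=11, slow++,fast++
slow=3 fast=5: a[fast]=12≠a[slow]=11 write a[4]=12, slow++,fast++
slow=4 fast=6: a[fast]=12=a[slow] dup, fast++
slow=4 fast=7: a[fast]=13≠a[slow]=12 write a[5]=13, slow++,fast++
slow=5 fast=8: a[fast]=13=a[slow] dup, fast++
slow=5 fast=9: a[fast]=14≠a[slow]=13 write a[6]=14, slow++,fast++

length 7; prefix = [5, 6, 8, 11, 12, 13, 14]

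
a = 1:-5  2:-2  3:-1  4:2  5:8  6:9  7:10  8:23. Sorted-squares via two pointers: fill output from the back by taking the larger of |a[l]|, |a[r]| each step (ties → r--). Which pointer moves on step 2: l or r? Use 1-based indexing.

r

[1,8] |-5|<=|23| out[8]=529 → r--
[1,7] |-5|<=|10| out[7]=100 → r--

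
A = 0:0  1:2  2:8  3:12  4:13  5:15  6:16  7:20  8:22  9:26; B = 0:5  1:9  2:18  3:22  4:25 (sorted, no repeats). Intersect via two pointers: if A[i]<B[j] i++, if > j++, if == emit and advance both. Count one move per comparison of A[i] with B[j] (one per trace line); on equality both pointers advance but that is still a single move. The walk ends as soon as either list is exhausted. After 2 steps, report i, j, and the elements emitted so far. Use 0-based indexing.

[i=0,j=0] 0<5 → i++
[i=1,j=0] 2<5 → i++

i=2, j=0, emitted=[]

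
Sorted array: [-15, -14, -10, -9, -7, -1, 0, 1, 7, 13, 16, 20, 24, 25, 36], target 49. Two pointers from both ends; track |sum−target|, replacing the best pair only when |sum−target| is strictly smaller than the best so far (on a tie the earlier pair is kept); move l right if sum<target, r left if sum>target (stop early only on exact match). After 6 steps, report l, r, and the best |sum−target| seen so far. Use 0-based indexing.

l=6, r=14, best |Δ|=14

l=0 r=14: -15+36=21 d=28 *, l++
l=1 r=14: -14+36=22 d=27 *, l++
l=2 r=14: -10+36=26 d=23 *, l++
l=3 r=14: -9+36=27 d=22 *, l++
l=4 r=14: -7+36=29 d=20 *, l++
l=5 r=14: -1+36=35 d=14 *, l++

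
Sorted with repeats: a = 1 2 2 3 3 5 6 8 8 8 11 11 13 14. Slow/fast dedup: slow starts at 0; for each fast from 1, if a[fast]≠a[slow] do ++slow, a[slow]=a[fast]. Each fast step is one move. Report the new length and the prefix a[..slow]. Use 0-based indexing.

slow=0 fast=1: a[fast]=2≠a[slow]=1 write a[1]=2, slow++,fast++
slow=1 fast=2: a[fast]=2=a[slow] dup, fast++
slow=1 fast=3: a[fast]=3≠a[slow]=2 write a[2]=3, slow++,fast++
slow=2 fast=4: a[fast]=3=a[slow] dup, fast++
slow=2 fast=5: a[fast]=5≠a[slow]=3 write a[3]=5, slow++,fast++
slow=3 fast=6: a[fast]=6≠a[slow]=5 write a[4]=6, slow++,fast++
slow=4 fast=7: a[fast]=8≠a[slow]=6 write a[5]=8, slow++,fast++
slow=5 fast=8: a[fast]=8=a[slow] dup, fast++
slow=5 fast=9: a[fast]=8=a[slow] dup, fast++
slow=5 fast=10: a[fast]=11≠a[slow]=8 write a[6]=11, slow++,fast++
slow=6 fast=11: a[fast]=11=a[slow] dup, fast++
slow=6 fast=12: a[fast]=13≠a[slow]=11 write a[7]=13, slow++,fast++
slow=7 fast=13: a[fast]=14≠a[slow]=13 write a[8]=14, slow++,fast++

length 9; prefix = [1, 2, 3, 5, 6, 8, 11, 13, 14]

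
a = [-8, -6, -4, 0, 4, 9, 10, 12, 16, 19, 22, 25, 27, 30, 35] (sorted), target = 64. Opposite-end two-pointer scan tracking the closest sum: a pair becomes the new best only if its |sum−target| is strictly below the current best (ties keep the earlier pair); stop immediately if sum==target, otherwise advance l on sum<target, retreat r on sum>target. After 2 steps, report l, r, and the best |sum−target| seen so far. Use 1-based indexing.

l=3, r=15, best |Δ|=35

[1,15] -8+35=27 d=37 * → l++
[2,15] -6+35=29 d=35 * → l++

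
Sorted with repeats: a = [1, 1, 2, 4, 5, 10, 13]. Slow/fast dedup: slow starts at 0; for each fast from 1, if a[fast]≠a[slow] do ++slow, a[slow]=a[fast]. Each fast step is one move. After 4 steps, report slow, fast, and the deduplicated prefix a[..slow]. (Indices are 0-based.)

slow=3, fast=5, prefix=[1, 2, 4, 5]

slow=0 fast=1: a[fast]=1=a[slow] dup, fast++
slow=0 fast=2: a[fast]=2≠a[slow]=1 write a[1]=2, slow++,fast++
slow=1 fast=3: a[fast]=4≠a[slow]=2 write a[2]=4, slow++,fast++
slow=2 fast=4: a[fast]=5≠a[slow]=4 write a[3]=5, slow++,fast++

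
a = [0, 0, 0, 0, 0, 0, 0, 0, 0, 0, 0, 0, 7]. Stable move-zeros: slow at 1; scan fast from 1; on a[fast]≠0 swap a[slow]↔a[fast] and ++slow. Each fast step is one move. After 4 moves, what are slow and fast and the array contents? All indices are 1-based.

slow=1, fast=5, a=[0, 0, 0, 0, 0, 0, 0, 0, 0, 0, 0, 0, 7]

slow=1 fast=1: a[fast]=0, fast++
slow=1 fast=2: a[fast]=0, fast++
slow=1 fast=3: a[fast]=0, fast++
slow=1 fast=4: a[fast]=0, fast++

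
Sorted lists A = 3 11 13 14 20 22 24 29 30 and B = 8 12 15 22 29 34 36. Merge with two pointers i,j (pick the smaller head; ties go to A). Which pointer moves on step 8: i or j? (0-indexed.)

i

i=0 j=0: A[i]=3<=B[j]=8 take 3, i++
i=1 j=0: A[i]=11>B[j]=8 take 8, j++
i=1 j=1: A[i]=11<=B[j]=12 take 11, i++
i=2 j=1: A[i]=13>B[j]=12 take 12, j++
i=2 j=2: A[i]=13<=B[j]=15 take 13, i++
i=3 j=2: A[i]=14<=B[j]=15 take 14, i++
i=4 j=2: A[i]=20>B[j]=15 take 15, j++
i=4 j=3: A[i]=20<=B[j]=22 take 20, i++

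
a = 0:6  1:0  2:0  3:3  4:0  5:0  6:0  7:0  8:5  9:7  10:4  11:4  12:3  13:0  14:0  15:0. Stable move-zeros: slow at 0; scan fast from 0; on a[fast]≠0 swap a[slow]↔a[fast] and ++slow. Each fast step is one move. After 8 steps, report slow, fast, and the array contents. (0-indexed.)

slow=2, fast=8, a=[6, 3, 0, 0, 0, 0, 0, 0, 5, 7, 4, 4, 3, 0, 0, 0]

(s=0,f=0) a[fast]=6≠0 swap→a[0]=6 → slow++,fast++
(s=1,f=1) a[fast]=0 → fast++
(s=1,f=2) a[fast]=0 → fast++
(s=1,f=3) a[fast]=3≠0 swap→a[1]=3 → slow++,fast++
(s=2,f=4) a[fast]=0 → fast++
(s=2,f=5) a[fast]=0 → fast++
(s=2,f=6) a[fast]=0 → fast++
(s=2,f=7) a[fast]=0 → fast++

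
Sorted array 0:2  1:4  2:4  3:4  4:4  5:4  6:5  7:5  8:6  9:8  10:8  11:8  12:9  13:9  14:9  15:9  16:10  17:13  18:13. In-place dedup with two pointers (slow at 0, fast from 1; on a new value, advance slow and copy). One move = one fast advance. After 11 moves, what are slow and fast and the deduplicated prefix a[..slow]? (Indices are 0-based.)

(s=0,f=1) a[fast]=4≠a[slow]=2 write a[1]=4 → slow++,fast++
(s=1,f=2) a[fast]=4=a[slow] dup → fast++
(s=1,f=3) a[fast]=4=a[slow] dup → fast++
(s=1,f=4) a[fast]=4=a[slow] dup → fast++
(s=1,f=5) a[fast]=4=a[slow] dup → fast++
(s=1,f=6) a[fast]=5≠a[slow]=4 write a[2]=5 → slow++,fast++
(s=2,f=7) a[fast]=5=a[slow] dup → fast++
(s=2,f=8) a[fast]=6≠a[slow]=5 write a[3]=6 → slow++,fast++
(s=3,f=9) a[fast]=8≠a[slow]=6 write a[4]=8 → slow++,fast++
(s=4,f=10) a[fast]=8=a[slow] dup → fast++
(s=4,f=11) a[fast]=8=a[slow] dup → fast++

slow=4, fast=12, prefix=[2, 4, 5, 6, 8]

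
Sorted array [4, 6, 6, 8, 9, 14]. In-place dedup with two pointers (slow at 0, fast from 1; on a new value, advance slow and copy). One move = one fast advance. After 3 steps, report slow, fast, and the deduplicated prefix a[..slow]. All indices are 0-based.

slow=0 fast=1: a[fast]=6≠a[slow]=4 write a[1]=6, slow++,fast++
slow=1 fast=2: a[fast]=6=a[slow] dup, fast++
slow=1 fast=3: a[fast]=8≠a[slow]=6 write a[2]=8, slow++,fast++

slow=2, fast=4, prefix=[4, 6, 8]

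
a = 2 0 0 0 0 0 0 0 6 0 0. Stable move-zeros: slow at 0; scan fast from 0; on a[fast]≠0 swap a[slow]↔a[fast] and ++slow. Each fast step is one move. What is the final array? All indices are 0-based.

slow=0 fast=0: a[fast]=2≠0 swap→a[0]=2, slow++,fast++
slow=1 fast=1: a[fast]=0, fast++
slow=1 fast=2: a[fast]=0, fast++
slow=1 fast=3: a[fast]=0, fast++
slow=1 fast=4: a[fast]=0, fast++
slow=1 fast=5: a[fast]=0, fast++
slow=1 fast=6: a[fast]=0, fast++
slow=1 fast=7: a[fast]=0, fast++
slow=1 fast=8: a[fast]=6≠0 swap→a[1]=6, slow++,fast++
slow=2 fast=9: a[fast]=0, fast++
slow=2 fast=10: a[fast]=0, fast++

[2, 6, 0, 0, 0, 0, 0, 0, 0, 0, 0]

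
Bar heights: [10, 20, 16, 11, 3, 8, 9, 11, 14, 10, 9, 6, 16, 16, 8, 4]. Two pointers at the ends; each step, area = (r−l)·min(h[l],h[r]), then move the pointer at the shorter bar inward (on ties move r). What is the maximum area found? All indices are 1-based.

l=1 r=16: min(10,4)*15=60 best=60 *, r--
l=1 r=15: min(10,8)*14=112 best=112 *, r--
l=1 r=14: min(10,16)*13=130 best=130 *, l++
l=2 r=14: min(20,16)*12=192 best=192 *, r--
l=2 r=13: min(20,16)*11=176 best=192, r--
l=2 r=12: min(20,6)*10=60 best=192, r--
l=2 r=11: min(20,9)*9=81 best=192, r--
l=2 r=10: min(20,10)*8=80 best=192, r--
l=2 r=9: min(20,14)*7=98 best=192, r--
l=2 r=8: min(20,11)*6=66 best=192, r--
l=2 r=7: min(20,9)*5=45 best=192, r--
l=2 r=6: min(20,8)*4=32 best=192, r--
l=2 r=5: min(20,3)*3=9 best=192, r--
l=2 r=4: min(20,11)*2=22 best=192, r--
l=2 r=3: min(20,16)*1=16 best=192, r--

max area = 192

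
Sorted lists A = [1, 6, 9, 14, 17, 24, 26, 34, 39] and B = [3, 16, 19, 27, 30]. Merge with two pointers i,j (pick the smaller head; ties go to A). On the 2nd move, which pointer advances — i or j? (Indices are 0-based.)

i=0 j=0: A[i]=1<=B[j]=3 take 1, i++
i=1 j=0: A[i]=6>B[j]=3 take 3, j++

j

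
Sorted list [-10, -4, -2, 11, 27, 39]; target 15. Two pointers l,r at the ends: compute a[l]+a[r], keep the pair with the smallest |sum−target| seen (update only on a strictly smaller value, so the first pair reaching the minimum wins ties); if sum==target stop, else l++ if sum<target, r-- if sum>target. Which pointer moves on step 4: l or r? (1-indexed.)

[1,6] -10+39=29 d=14 * → r--
[1,5] -10+27=17 d=2 * → r--
[1,4] -10+11=1 d=14 → l++
[2,4] -4+11=7 d=8 → l++

l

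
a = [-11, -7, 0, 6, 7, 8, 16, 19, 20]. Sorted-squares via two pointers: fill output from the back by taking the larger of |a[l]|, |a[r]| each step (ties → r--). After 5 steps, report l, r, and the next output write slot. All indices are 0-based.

l=1, r=4, next write slot=3

l=0 r=8: |-11|<=|20| out[8]=400, r--
l=0 r=7: |-11|<=|19| out[7]=361, r--
l=0 r=6: |-11|<=|16| out[6]=256, r--
l=0 r=5: |-11|>|8| out[5]=121, l++
l=1 r=5: |-7|<=|8| out[4]=64, r--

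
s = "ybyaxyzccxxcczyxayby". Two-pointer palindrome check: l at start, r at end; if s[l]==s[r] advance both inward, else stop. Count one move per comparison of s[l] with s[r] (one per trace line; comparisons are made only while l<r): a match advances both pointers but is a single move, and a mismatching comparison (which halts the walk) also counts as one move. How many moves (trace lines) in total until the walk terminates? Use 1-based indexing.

[1,20] 'y'=='y' → l++,r--
[2,19] 'b'=='b' → l++,r--
[3,18] 'y'=='y' → l++,r--
[4,17] 'a'=='a' → l++,r--
[5,16] 'x'=='x' → l++,r--
[6,15] 'y'=='y' → l++,r--
[7,14] 'z'=='z' → l++,r--
[8,13] 'c'=='c' → l++,r--
[9,12] 'c'=='c' → l++,r--
[10,11] 'x'=='x' → l++,r--

10 moves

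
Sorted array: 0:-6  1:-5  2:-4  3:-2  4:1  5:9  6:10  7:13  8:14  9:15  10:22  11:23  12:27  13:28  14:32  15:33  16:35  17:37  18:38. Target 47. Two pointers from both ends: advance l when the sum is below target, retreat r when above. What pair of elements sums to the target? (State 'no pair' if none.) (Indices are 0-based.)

(9, 38)

l=0 r=18: -6+38=32 <47, l++
l=1 r=18: -5+38=33 <47, l++
l=2 r=18: -4+38=34 <47, l++
l=3 r=18: -2+38=36 <47, l++
l=4 r=18: 1+38=39 <47, l++
l=5 r=18: 9+38=47, found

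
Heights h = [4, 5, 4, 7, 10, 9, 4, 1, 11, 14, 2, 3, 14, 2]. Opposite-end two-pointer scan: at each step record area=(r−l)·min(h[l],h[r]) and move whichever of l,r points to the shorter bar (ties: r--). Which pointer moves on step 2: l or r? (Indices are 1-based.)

l=1 r=14: min(4,2)*13=26 best=26 *, r--
l=1 r=13: min(4,14)*12=48 best=48 *, l++

l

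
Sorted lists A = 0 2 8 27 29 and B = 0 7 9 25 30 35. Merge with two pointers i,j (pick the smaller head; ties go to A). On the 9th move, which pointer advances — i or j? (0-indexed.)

i

[i=0,j=0] A[i]=0<=B[j]=0 take 0 → i++
[i=1,j=0] A[i]=2>B[j]=0 take 0 → j++
[i=1,j=1] A[i]=2<=B[j]=7 take 2 → i++
[i=2,j=1] A[i]=8>B[j]=7 take 7 → j++
[i=2,j=2] A[i]=8<=B[j]=9 take 8 → i++
[i=3,j=2] A[i]=27>B[j]=9 take 9 → j++
[i=3,j=3] A[i]=27>B[j]=25 take 25 → j++
[i=3,j=4] A[i]=27<=B[j]=30 take 27 → i++
[i=4,j=4] A[i]=29<=B[j]=30 take 29 → i++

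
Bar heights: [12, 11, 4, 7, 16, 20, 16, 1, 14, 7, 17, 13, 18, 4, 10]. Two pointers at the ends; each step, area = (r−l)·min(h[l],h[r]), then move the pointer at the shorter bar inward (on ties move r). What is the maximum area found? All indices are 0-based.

max area = 144

l=0 r=14: min(12,10)*14=140 best=140 *, r--
l=0 r=13: min(12,4)*13=52 best=140, r--
l=0 r=12: min(12,18)*12=144 best=144 *, l++
l=1 r=12: min(11,18)*11=121 best=144, l++
l=2 r=12: min(4,18)*10=40 best=144, l++
l=3 r=12: min(7,18)*9=63 best=144, l++
l=4 r=12: min(16,18)*8=128 best=144, l++
l=5 r=12: min(20,18)*7=126 best=144, r--
l=5 r=11: min(20,13)*6=78 best=144, r--
l=5 r=10: min(20,17)*5=85 best=144, r--
l=5 r=9: min(20,7)*4=28 best=144, r--
l=5 r=8: min(20,14)*3=42 best=144, r--
l=5 r=7: min(20,1)*2=2 best=144, r--
l=5 r=6: min(20,16)*1=16 best=144, r--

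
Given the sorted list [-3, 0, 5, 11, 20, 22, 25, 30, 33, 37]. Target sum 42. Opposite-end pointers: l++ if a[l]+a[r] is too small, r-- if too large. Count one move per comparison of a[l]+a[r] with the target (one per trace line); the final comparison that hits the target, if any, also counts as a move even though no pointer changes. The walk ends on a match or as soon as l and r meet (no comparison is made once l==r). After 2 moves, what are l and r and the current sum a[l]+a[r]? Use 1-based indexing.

l=1 r=10: -3+37=34 <42, l++
l=2 r=10: 0+37=37 <42, l++

l=3, r=10, sum=42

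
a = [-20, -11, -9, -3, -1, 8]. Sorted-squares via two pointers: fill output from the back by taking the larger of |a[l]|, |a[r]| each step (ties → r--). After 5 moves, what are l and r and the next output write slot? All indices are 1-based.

l=1 r=6: |-20|>|8| out[6]=400, l++
l=2 r=6: |-11|>|8| out[5]=121, l++
l=3 r=6: |-9|>|8| out[4]=81, l++
l=4 r=6: |-3|<=|8| out[3]=64, r--
l=4 r=5: |-3|>|-1| out[2]=9, l++

l=5, r=5, next write slot=1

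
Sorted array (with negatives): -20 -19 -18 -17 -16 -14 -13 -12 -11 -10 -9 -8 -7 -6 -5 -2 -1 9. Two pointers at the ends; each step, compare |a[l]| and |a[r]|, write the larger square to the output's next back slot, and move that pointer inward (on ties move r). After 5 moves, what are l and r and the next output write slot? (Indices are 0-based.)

l=5, r=17, next write slot=12

l=0 r=17: |-20|>|9| out[17]=400, l++
l=1 r=17: |-19|>|9| out[16]=361, l++
l=2 r=17: |-18|>|9| out[15]=324, l++
l=3 r=17: |-17|>|9| out[14]=289, l++
l=4 r=17: |-16|>|9| out[13]=256, l++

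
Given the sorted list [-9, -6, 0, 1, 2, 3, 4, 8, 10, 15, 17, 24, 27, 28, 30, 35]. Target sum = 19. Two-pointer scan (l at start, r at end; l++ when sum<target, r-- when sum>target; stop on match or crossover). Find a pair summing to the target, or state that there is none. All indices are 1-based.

(-9, 28)

[1,16] -9+35=26 >19 → r--
[1,15] -9+30=21 >19 → r--
[1,14] -9+28=19 → found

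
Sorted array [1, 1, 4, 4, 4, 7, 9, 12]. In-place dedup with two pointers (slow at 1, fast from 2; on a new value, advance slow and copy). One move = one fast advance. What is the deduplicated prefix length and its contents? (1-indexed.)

slow=1 fast=2: a[fast]=1=a[slow] dup, fast++
slow=1 fast=3: a[fast]=4≠a[slow]=1 write a[2]=4, slow++,fast++
slow=2 fast=4: a[fast]=4=a[slow] dup, fast++
slow=2 fast=5: a[fast]=4=a[slow] dup, fast++
slow=2 fast=6: a[fast]=7≠a[slow]=4 write a[3]=7, slow++,fast++
slow=3 fast=7: a[fast]=9≠a[slow]=7 write a[4]=9, slow++,fast++
slow=4 fast=8: a[fast]=12≠a[slow]=9 write a[5]=12, slow++,fast++

length 5; prefix = [1, 4, 7, 9, 12]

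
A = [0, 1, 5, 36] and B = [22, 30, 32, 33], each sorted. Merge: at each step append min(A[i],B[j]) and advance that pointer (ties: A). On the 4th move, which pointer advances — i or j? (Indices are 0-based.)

i=0 j=0: A[i]=0<=B[j]=22 take 0, i++
i=1 j=0: A[i]=1<=B[j]=22 take 1, i++
i=2 j=0: A[i]=5<=B[j]=22 take 5, i++
i=3 j=0: A[i]=36>B[j]=22 take 22, j++

j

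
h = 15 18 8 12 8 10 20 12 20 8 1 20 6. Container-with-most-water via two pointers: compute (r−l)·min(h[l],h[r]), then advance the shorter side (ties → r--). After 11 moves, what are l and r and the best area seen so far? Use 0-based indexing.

[0,12] min(15,6)*12=72 best=72 * → r--
[0,11] min(15,20)*11=165 best=165 * → l++
[1,11] min(18,20)*10=180 best=180 * → l++
[2,11] min(8,20)*9=72 best=180 → l++
[3,11] min(12,20)*8=96 best=180 → l++
[4,11] min(8,20)*7=56 best=180 → l++
[5,11] min(10,20)*6=60 best=180 → l++
[6,11] min(20,20)*5=100 best=180 → r--
[6,10] min(20,1)*4=4 best=180 → r--
[6,9] min(20,8)*3=24 best=180 → r--
[6,8] min(20,20)*2=40 best=180 → r--

l=6, r=7, best area=180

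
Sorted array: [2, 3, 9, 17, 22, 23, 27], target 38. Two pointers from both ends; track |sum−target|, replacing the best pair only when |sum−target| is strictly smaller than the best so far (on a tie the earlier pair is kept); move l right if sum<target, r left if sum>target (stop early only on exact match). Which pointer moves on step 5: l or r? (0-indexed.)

r

[0,6] 2+27=29 d=9 * → l++
[1,6] 3+27=30 d=8 * → l++
[2,6] 9+27=36 d=2 * → l++
[3,6] 17+27=44 d=6 → r--
[3,5] 17+23=40 d=2 → r--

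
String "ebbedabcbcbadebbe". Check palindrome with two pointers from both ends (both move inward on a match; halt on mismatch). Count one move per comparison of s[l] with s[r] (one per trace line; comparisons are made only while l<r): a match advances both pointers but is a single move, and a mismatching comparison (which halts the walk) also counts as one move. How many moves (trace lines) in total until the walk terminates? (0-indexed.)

[0,16] 'e'=='e' → l++,r--
[1,15] 'b'=='b' → l++,r--
[2,14] 'b'=='b' → l++,r--
[3,13] 'e'=='e' → l++,r--
[4,12] 'd'=='d' → l++,r--
[5,11] 'a'=='a' → l++,r--
[6,10] 'b'=='b' → l++,r--
[7,9] 'c'=='c' → l++,r--

8 moves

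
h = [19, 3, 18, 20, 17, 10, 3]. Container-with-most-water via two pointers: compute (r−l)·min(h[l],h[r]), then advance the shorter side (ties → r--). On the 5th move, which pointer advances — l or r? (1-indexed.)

l

[1,7] min(19,3)*6=18 best=18 * → r--
[1,6] min(19,10)*5=50 best=50 * → r--
[1,5] min(19,17)*4=68 best=68 * → r--
[1,4] min(19,20)*3=57 best=68 → l++
[2,4] min(3,20)*2=6 best=68 → l++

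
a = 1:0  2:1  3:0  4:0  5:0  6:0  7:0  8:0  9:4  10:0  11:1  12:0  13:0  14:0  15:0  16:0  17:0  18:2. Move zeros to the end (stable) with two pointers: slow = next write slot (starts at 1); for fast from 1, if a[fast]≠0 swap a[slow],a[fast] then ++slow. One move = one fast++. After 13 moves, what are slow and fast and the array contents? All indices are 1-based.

slow=4, fast=14, a=[1, 4, 1, 0, 0, 0, 0, 0, 0, 0, 0, 0, 0, 0, 0, 0, 0, 2]

(s=1,f=1) a[fast]=0 → fast++
(s=1,f=2) a[fast]=1≠0 swap→a[1]=1 → slow++,fast++
(s=2,f=3) a[fast]=0 → fast++
(s=2,f=4) a[fast]=0 → fast++
(s=2,f=5) a[fast]=0 → fast++
(s=2,f=6) a[fast]=0 → fast++
(s=2,f=7) a[fast]=0 → fast++
(s=2,f=8) a[fast]=0 → fast++
(s=2,f=9) a[fast]=4≠0 swap→a[2]=4 → slow++,fast++
(s=3,f=10) a[fast]=0 → fast++
(s=3,f=11) a[fast]=1≠0 swap→a[3]=1 → slow++,fast++
(s=4,f=12) a[fast]=0 → fast++
(s=4,f=13) a[fast]=0 → fast++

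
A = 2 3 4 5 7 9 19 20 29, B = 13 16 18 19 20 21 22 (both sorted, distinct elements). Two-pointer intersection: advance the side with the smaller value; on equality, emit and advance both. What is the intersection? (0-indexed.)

i=0 j=0: 2<13, i++
i=1 j=0: 3<13, i++
i=2 j=0: 4<13, i++
i=3 j=0: 5<13, i++
i=4 j=0: 7<13, i++
i=5 j=0: 9<13, i++
i=6 j=0: 19>13, j++
i=6 j=1: 19>16, j++
i=6 j=2: 19>18, j++
i=6 j=3: 19==19 emit, i++,j++
i=7 j=4: 20==20 emit, i++,j++
i=8 j=5: 29>21, j++
i=8 j=6: 29>22, j++

intersection = [19, 20]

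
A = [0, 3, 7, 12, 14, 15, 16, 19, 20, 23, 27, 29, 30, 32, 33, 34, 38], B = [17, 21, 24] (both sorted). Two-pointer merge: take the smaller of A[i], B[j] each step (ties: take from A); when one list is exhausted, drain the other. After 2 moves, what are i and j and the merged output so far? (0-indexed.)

i=2, j=0, merged so far=[0, 3]

i=0 j=0: A[i]=0<=B[j]=17 take 0, i++
i=1 j=0: A[i]=3<=B[j]=17 take 3, i++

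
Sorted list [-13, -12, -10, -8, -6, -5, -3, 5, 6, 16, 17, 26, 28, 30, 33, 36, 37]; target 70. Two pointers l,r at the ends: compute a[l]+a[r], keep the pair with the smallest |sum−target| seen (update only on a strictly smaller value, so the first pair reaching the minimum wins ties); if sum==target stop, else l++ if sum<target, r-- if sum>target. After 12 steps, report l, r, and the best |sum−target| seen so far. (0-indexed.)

l=0 r=16: -13+37=24 d=46 *, l++
l=1 r=16: -12+37=25 d=45 *, l++
l=2 r=16: -10+37=27 d=43 *, l++
l=3 r=16: -8+37=29 d=41 *, l++
l=4 r=16: -6+37=31 d=39 *, l++
l=5 r=16: -5+37=32 d=38 *, l++
l=6 r=16: -3+37=34 d=36 *, l++
l=7 r=16: 5+37=42 d=28 *, l++
l=8 r=16: 6+37=43 d=27 *, l++
l=9 r=16: 16+37=53 d=17 *, l++
l=10 r=16: 17+37=54 d=16 *, l++
l=11 r=16: 26+37=63 d=7 *, l++

l=12, r=16, best |Δ|=7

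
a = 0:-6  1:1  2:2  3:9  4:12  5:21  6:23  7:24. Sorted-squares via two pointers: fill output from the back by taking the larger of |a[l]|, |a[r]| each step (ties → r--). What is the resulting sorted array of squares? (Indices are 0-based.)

l=0 r=7: |-6|<=|24| out[7]=576, r--
l=0 r=6: |-6|<=|23| out[6]=529, r--
l=0 r=5: |-6|<=|21| out[5]=441, r--
l=0 r=4: |-6|<=|12| out[4]=144, r--
l=0 r=3: |-6|<=|9| out[3]=81, r--
l=0 r=2: |-6|>|2| out[2]=36, l++
l=1 r=2: |1|<=|2| out[1]=4, r--
l=1 r=1: |1|<=|1| out[0]=1, r--

[1, 4, 36, 81, 144, 441, 529, 576]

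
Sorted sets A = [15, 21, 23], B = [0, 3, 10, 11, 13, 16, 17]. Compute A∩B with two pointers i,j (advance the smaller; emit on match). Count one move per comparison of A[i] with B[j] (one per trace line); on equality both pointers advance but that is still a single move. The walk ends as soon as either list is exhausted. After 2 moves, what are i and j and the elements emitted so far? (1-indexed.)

[i=1,j=1] 15>0 → j++
[i=1,j=2] 15>3 → j++

i=1, j=3, emitted=[]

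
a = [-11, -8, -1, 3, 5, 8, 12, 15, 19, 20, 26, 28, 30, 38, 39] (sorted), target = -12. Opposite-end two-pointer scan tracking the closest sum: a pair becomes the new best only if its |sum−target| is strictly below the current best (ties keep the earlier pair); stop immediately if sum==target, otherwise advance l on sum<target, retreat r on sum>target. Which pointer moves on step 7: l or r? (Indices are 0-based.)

[0,14] -11+39=28 d=40 * → r--
[0,13] -11+38=27 d=39 * → r--
[0,12] -11+30=19 d=31 * → r--
[0,11] -11+28=17 d=29 * → r--
[0,10] -11+26=15 d=27 * → r--
[0,9] -11+20=9 d=21 * → r--
[0,8] -11+19=8 d=20 * → r--

r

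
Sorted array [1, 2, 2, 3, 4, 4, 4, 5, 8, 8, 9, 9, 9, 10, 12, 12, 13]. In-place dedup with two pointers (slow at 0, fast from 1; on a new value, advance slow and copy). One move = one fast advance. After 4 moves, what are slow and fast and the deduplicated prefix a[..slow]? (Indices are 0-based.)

slow=0 fast=1: a[fast]=2≠a[slow]=1 write a[1]=2, slow++,fast++
slow=1 fast=2: a[fast]=2=a[slow] dup, fast++
slow=1 fast=3: a[fast]=3≠a[slow]=2 write a[2]=3, slow++,fast++
slow=2 fast=4: a[fast]=4≠a[slow]=3 write a[3]=4, slow++,fast++

slow=3, fast=5, prefix=[1, 2, 3, 4]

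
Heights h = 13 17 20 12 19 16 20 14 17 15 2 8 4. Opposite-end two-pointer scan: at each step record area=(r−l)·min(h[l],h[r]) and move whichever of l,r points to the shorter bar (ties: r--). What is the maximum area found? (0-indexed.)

[0,12] min(13,4)*12=48 best=48 * → r--
[0,11] min(13,8)*11=88 best=88 * → r--
[0,10] min(13,2)*10=20 best=88 → r--
[0,9] min(13,15)*9=117 best=117 * → l++
[1,9] min(17,15)*8=120 best=120 * → r--
[1,8] min(17,17)*7=119 best=120 → r--
[1,7] min(17,14)*6=84 best=120 → r--
[1,6] min(17,20)*5=85 best=120 → l++
[2,6] min(20,20)*4=80 best=120 → r--
[2,5] min(20,16)*3=48 best=120 → r--
[2,4] min(20,19)*2=38 best=120 → r--
[2,3] min(20,12)*1=12 best=120 → r--

max area = 120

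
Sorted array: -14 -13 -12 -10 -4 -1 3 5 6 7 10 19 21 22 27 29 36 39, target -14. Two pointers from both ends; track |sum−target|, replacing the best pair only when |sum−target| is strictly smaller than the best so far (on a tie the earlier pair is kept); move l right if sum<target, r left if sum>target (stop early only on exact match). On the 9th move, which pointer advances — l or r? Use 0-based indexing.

r

[0,17] -14+39=25 d=39 * → r--
[0,16] -14+36=22 d=36 * → r--
[0,15] -14+29=15 d=29 * → r--
[0,14] -14+27=13 d=27 * → r--
[0,13] -14+22=8 d=22 * → r--
[0,12] -14+21=7 d=21 * → r--
[0,11] -14+19=5 d=19 * → r--
[0,10] -14+10=-4 d=10 * → r--
[0,9] -14+7=-7 d=7 * → r--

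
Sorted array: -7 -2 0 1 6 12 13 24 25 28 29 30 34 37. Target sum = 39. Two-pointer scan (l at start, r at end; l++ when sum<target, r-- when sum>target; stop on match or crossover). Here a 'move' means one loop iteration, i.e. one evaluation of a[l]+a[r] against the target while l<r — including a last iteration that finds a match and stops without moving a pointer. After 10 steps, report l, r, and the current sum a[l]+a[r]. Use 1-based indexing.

l=6, r=9, sum=37

[1,14] -7+37=30 <39 → l++
[2,14] -2+37=35 <39 → l++
[3,14] 0+37=37 <39 → l++
[4,14] 1+37=38 <39 → l++
[5,14] 6+37=43 >39 → r--
[5,13] 6+34=40 >39 → r--
[5,12] 6+30=36 <39 → l++
[6,12] 12+30=42 >39 → r--
[6,11] 12+29=41 >39 → r--
[6,10] 12+28=40 >39 → r--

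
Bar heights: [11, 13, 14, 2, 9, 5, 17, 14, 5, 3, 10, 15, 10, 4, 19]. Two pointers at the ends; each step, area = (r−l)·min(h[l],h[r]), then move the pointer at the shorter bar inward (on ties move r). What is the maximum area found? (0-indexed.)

l=0 r=14: min(11,19)*14=154 best=154 *, l++
l=1 r=14: min(13,19)*13=169 best=169 *, l++
l=2 r=14: min(14,19)*12=168 best=169, l++
l=3 r=14: min(2,19)*11=22 best=169, l++
l=4 r=14: min(9,19)*10=90 best=169, l++
l=5 r=14: min(5,19)*9=45 best=169, l++
l=6 r=14: min(17,19)*8=136 best=169, l++
l=7 r=14: min(14,19)*7=98 best=169, l++
l=8 r=14: min(5,19)*6=30 best=169, l++
l=9 r=14: min(3,19)*5=15 best=169, l++
l=10 r=14: min(10,19)*4=40 best=169, l++
l=11 r=14: min(15,19)*3=45 best=169, l++
l=12 r=14: min(10,19)*2=20 best=169, l++
l=13 r=14: min(4,19)*1=4 best=169, l++

max area = 169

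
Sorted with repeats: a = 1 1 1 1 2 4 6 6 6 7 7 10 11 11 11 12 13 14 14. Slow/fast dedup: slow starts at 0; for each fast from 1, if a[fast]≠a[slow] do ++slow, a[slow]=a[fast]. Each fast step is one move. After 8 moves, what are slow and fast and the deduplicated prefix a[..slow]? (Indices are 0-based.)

slow=3, fast=9, prefix=[1, 2, 4, 6]

(s=0,f=1) a[fast]=1=a[slow] dup → fast++
(s=0,f=2) a[fast]=1=a[slow] dup → fast++
(s=0,f=3) a[fast]=1=a[slow] dup → fast++
(s=0,f=4) a[fast]=2≠a[slow]=1 write a[1]=2 → slow++,fast++
(s=1,f=5) a[fast]=4≠a[slow]=2 write a[2]=4 → slow++,fast++
(s=2,f=6) a[fast]=6≠a[slow]=4 write a[3]=6 → slow++,fast++
(s=3,f=7) a[fast]=6=a[slow] dup → fast++
(s=3,f=8) a[fast]=6=a[slow] dup → fast++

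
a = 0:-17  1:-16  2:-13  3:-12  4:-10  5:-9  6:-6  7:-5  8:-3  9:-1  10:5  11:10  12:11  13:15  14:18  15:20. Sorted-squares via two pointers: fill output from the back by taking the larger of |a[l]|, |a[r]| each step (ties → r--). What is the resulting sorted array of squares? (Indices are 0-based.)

[0,15] |-17|<=|20| out[15]=400 → r--
[0,14] |-17|<=|18| out[14]=324 → r--
[0,13] |-17|>|15| out[13]=289 → l++
[1,13] |-16|>|15| out[12]=256 → l++
[2,13] |-13|<=|15| out[11]=225 → r--
[2,12] |-13|>|11| out[10]=169 → l++
[3,12] |-12|>|11| out[9]=144 → l++
[4,12] |-10|<=|11| out[8]=121 → r--
[4,11] |-10|<=|10| out[7]=100 → r--
[4,10] |-10|>|5| out[6]=100 → l++
[5,10] |-9|>|5| out[5]=81 → l++
[6,10] |-6|>|5| out[4]=36 → l++
[7,10] |-5|<=|5| out[3]=25 → r--
[7,9] |-5|>|-1| out[2]=25 → l++
[8,9] |-3|>|-1| out[1]=9 → l++
[9,9] |-1|<=|-1| out[0]=1 → r--

[1, 9, 25, 25, 36, 81, 100, 100, 121, 144, 169, 225, 256, 289, 324, 400]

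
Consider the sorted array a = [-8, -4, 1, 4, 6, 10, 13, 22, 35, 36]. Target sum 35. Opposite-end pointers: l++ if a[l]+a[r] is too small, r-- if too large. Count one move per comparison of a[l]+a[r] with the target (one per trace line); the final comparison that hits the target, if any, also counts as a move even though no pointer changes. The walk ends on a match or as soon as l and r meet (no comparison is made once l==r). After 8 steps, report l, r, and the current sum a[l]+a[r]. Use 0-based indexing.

l=0 r=9: -8+36=28 <35, l++
l=1 r=9: -4+36=32 <35, l++
l=2 r=9: 1+36=37 >35, r--
l=2 r=8: 1+35=36 >35, r--
l=2 r=7: 1+22=23 <35, l++
l=3 r=7: 4+22=26 <35, l++
l=4 r=7: 6+22=28 <35, l++
l=5 r=7: 10+22=32 <35, l++

l=6, r=7, sum=35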